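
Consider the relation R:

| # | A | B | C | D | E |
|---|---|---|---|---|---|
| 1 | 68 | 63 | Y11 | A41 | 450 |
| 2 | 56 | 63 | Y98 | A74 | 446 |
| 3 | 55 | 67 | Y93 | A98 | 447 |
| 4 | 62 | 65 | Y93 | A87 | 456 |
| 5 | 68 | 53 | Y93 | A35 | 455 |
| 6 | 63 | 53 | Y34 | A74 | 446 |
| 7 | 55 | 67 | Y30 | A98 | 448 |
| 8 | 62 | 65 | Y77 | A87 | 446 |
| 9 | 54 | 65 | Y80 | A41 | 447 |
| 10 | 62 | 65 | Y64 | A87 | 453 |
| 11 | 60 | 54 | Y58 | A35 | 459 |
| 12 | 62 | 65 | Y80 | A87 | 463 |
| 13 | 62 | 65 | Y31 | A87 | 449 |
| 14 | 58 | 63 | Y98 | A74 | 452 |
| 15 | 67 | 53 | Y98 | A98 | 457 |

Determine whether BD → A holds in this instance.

(B=63, D=A41): row 1 → A = 68 ✓
(B=63, D=A74): rows 2, 14 → A takes values {56, 58} — violation
(B=67, D=A98): rows 3, 7 → A = 55, 55 ✓
(B=65, D=A87): rows 4, 8, 10, 12, 13 → A = 62, 62, 62, 62, 62 ✓
(B=53, D=A35): row 5 → A = 68 ✓
(B=53, D=A74): row 6 → A = 63 ✓
(B=65, D=A41): row 9 → A = 54 ✓
(B=54, D=A35): row 11 → A = 60 ✓
(B=53, D=A98): row 15 → A = 67 ✓
Two rows agree on BD but differ on A, so BD → A does not hold.

No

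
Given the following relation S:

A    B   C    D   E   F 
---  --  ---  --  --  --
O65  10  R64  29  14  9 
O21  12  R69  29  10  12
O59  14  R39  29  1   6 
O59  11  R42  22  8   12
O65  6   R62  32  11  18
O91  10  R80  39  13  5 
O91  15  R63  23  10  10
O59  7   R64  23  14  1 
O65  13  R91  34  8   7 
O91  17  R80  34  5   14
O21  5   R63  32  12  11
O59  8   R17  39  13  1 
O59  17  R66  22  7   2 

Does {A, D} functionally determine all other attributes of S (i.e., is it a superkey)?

No

Two distinct rows share (A=O59, D=22), so {A, D} does not determine every attribute — not a superkey.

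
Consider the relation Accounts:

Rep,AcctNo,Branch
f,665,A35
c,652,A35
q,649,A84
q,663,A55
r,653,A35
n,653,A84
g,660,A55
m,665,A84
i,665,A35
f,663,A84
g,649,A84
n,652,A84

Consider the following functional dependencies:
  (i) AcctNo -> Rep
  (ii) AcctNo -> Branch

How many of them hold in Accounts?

0

(i) AcctNo -> Rep: AcctNo=665: 3 rows → Rep takes values {f, m, i} — violation; AcctNo=652: 2 rows → Rep takes values {c, n} — violation; AcctNo=649: 2 rows → Rep takes values {q, g} — violation; AcctNo=663: 2 rows → Rep takes values {q, f} — violation; AcctNo=653: 2 rows → Rep takes values {r, n} — violation — fails.
(ii) AcctNo -> Branch: AcctNo=665: 3 rows → Branch takes values {A35, A84} — violation; AcctNo=652: 2 rows → Branch takes values {A35, A84} — violation; AcctNo=663: 2 rows → Branch takes values {A55, A84} — violation; AcctNo=653: 2 rows → Branch takes values {A35, A84} — violation — fails.
None of the 2 dependencies hold.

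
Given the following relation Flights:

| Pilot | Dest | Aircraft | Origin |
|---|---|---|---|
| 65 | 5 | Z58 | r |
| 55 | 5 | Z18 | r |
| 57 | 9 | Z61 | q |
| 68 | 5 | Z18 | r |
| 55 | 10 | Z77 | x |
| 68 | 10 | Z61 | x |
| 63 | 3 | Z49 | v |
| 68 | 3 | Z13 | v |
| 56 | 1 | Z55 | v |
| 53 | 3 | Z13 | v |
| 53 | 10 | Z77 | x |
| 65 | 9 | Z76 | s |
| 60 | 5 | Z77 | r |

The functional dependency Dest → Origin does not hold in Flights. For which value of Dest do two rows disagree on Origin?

Dest=5: 4 rows → Origin = r, r, r, r ✓
Dest=9: 2 rows → Origin takes values {q, s} — violation
Dest=10: 3 rows → Origin = x, x, x ✓
Dest=3: 3 rows → Origin = v, v, v ✓
Dest=1: 1 row → Origin = v ✓
The only Dest value with inconsistent Origin is Dest=9.

9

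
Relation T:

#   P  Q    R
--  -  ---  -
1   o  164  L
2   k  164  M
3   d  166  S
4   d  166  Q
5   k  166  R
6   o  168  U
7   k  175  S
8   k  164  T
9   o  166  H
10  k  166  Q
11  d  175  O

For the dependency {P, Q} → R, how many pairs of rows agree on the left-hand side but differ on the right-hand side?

(P=k, Q=164): violating pairs (2,8) — 1 pair.
(P=d, Q=166): violating pairs (3,4) — 1 pair.
(P=k, Q=166): violating pairs (5,10) — 1 pair.

3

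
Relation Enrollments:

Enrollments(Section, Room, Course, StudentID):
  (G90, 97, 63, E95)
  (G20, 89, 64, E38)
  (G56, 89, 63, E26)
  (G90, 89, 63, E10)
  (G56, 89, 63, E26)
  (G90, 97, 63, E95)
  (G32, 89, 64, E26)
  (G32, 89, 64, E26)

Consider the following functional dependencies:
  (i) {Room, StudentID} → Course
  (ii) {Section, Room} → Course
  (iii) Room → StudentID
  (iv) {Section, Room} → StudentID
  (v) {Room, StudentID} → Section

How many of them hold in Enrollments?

(i) {Room, StudentID} → Course: (Room=89, StudentID=E26): 4 rows → Course takes values {63, 64} — violation — fails.
(ii) {Section, Room} → Course: every LHS value maps to a single RHS value — holds.
(iii) Room → StudentID: Room=89: 6 rows → StudentID takes values {E38, E26, E10} — violation — fails.
(iv) {Section, Room} → StudentID: every LHS value maps to a single RHS value — holds.
(v) {Room, StudentID} → Section: (Room=89, StudentID=E26): 4 rows → Section takes values {G56, G32} — violation — fails.
2 of the 5 dependencies hold.

2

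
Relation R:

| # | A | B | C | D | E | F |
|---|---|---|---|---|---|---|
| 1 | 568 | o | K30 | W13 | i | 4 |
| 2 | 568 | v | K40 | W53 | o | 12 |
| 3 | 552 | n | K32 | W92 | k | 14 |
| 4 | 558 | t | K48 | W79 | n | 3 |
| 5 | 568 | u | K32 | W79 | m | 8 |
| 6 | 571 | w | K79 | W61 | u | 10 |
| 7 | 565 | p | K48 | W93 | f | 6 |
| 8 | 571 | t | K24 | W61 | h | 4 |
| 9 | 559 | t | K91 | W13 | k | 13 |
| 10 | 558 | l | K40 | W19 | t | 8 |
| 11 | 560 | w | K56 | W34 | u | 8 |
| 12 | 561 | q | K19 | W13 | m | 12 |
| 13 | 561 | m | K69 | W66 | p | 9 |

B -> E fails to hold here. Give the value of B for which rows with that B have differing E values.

B=o: row 1 → E = i ✓
B=v: row 2 → E = o ✓
B=n: row 3 → E = k ✓
B=t: rows 4, 8, 9 → E takes values {n, h, k} — violation
B=u: row 5 → E = m ✓
B=w: rows 6, 11 → E = u, u ✓
B=p: row 7 → E = f ✓
B=l: row 10 → E = t ✓
B=q: row 12 → E = m ✓
B=m: row 13 → E = p ✓
The only B value with inconsistent E is B=t.

t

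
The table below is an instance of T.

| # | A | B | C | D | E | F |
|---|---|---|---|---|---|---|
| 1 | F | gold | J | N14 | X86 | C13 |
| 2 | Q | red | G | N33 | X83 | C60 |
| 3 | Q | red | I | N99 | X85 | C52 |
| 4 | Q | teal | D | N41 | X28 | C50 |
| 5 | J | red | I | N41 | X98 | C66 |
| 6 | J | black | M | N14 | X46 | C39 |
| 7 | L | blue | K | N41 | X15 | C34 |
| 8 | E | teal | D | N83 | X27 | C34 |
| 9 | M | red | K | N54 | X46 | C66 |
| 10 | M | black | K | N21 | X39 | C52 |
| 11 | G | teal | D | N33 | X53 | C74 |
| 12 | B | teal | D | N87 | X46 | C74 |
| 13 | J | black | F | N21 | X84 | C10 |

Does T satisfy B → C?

B=gold: row 1 → C = J ✓
B=red: rows 2, 3, 5, 9 → C takes values {G, I, K} — violation
B=teal: rows 4, 8, 11, 12 → C = D, D, D, D ✓
B=black: rows 6, 10, 13 → C takes values {M, K, F} — violation
B=blue: row 7 → C = K ✓
Two rows agree on B but differ on C, so B → C does not hold.

No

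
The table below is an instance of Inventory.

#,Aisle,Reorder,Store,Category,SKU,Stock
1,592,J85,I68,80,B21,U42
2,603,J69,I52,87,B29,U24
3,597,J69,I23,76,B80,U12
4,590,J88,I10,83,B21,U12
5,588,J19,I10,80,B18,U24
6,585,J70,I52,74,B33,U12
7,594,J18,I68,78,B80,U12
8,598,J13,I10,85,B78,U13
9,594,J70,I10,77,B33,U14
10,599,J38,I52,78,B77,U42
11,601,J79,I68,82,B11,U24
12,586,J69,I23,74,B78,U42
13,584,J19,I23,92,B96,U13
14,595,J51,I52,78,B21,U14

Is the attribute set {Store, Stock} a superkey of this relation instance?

Yes

All 14 rows have distinct {Store, Stock} values, so {Store, Stock} → (all attributes) holds and {Store, Stock} is a superkey.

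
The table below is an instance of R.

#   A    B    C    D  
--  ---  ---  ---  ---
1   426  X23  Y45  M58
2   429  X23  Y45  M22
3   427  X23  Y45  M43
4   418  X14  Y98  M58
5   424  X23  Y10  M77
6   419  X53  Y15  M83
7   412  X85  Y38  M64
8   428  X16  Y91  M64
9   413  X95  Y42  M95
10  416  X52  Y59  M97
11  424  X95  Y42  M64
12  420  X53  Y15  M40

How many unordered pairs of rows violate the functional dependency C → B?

0

C=Y45: all 3 rows agree on B — 0 pairs.
C=Y15: all 2 rows agree on B — 0 pairs.
C=Y42: all 2 rows agree on B — 0 pairs.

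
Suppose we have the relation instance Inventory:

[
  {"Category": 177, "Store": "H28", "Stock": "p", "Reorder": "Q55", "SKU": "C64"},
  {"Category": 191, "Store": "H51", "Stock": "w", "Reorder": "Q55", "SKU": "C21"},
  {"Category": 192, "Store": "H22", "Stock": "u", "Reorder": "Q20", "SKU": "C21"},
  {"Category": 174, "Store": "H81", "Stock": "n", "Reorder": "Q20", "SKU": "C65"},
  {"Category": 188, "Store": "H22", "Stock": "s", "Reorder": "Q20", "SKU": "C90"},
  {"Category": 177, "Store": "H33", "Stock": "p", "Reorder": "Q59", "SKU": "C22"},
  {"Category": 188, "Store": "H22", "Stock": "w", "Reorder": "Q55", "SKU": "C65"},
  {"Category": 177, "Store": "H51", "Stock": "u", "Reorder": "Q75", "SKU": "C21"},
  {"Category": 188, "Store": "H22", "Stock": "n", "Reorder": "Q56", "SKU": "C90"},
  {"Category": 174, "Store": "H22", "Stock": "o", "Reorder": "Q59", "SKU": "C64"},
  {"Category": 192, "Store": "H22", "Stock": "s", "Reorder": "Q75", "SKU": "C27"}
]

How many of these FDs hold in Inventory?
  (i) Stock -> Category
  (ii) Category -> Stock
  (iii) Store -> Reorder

0

(i) Stock -> Category: Stock=w: 2 rows → Category takes values {191, 188} — violation; Stock=u: 2 rows → Category takes values {192, 177} — violation; Stock=n: 2 rows → Category takes values {174, 188} — violation; Stock=s: 2 rows → Category takes values {188, 192} — violation — fails.
(ii) Category -> Stock: Category=177: 3 rows → Stock takes values {p, u} — violation; Category=192: 2 rows → Stock takes values {u, s} — violation; Category=174: 2 rows → Stock takes values {n, o} — violation; Category=188: 3 rows → Stock takes values {s, w, n} — violation — fails.
(iii) Store -> Reorder: Store=H51: 2 rows → Reorder takes values {Q55, Q75} — violation; Store=H22: 6 rows → Reorder takes values {Q20, Q55, Q56, Q59, Q75} — violation — fails.
None of the 3 dependencies hold.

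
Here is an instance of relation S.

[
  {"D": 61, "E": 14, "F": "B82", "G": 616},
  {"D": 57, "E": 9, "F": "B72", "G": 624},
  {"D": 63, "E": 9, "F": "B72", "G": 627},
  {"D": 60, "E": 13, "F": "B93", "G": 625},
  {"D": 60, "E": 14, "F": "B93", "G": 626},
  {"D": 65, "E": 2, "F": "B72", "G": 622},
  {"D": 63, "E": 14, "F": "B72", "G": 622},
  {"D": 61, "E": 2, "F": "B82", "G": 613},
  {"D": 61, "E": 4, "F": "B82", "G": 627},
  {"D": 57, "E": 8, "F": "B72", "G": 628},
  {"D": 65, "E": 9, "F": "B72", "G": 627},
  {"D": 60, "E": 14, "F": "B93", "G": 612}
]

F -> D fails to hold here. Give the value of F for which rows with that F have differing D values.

B72

F=B82: 3 rows → D = 61, 61, 61 ✓
F=B72: 6 rows → D takes values {57, 63, 65} — violation
F=B93: 3 rows → D = 60, 60, 60 ✓
The only F value with inconsistent D is F=B72.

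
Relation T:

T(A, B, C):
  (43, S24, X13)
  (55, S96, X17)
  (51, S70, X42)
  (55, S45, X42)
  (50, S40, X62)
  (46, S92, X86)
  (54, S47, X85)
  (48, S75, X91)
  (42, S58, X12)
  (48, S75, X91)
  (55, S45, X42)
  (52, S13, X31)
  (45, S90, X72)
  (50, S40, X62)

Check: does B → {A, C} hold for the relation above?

B=S24: 1 row → {A,C} = (43, X13) ✓
B=S96: 1 row → {A,C} = (55, X17) ✓
B=S70: 1 row → {A,C} = (51, X42) ✓
B=S45: 2 rows → {A,C} = (55, X42), (55, X42) ✓
B=S40: 2 rows → {A,C} = (50, X62), (50, X62) ✓
B=S92: 1 row → {A,C} = (46, X86) ✓
B=S47: 1 row → {A,C} = (54, X85) ✓
B=S75: 2 rows → {A,C} = (48, X91), (48, X91) ✓
B=S58: 1 row → {A,C} = (42, X12) ✓
B=S13: 1 row → {A,C} = (52, X31) ✓
B=S90: 1 row → {A,C} = (45, X72) ✓
Every B value is associated with a single {A, C} value, so B → {A, C} holds.

Yes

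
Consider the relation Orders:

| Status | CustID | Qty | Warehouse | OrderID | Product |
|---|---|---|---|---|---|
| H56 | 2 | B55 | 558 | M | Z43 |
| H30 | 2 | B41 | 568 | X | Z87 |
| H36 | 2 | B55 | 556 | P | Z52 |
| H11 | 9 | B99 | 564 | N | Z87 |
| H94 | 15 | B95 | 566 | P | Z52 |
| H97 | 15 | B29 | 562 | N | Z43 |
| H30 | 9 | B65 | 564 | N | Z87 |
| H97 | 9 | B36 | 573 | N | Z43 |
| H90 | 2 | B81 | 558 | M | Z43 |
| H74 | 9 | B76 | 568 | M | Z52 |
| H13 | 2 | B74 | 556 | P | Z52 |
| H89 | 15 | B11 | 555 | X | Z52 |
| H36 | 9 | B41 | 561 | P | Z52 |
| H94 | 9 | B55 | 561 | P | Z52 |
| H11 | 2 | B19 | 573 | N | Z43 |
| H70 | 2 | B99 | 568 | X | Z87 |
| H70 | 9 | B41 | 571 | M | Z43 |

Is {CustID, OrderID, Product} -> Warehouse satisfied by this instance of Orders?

(CustID=2, OrderID=M, Product=Z43): 2 rows → Warehouse = 558, 558 ✓
(CustID=2, OrderID=X, Product=Z87): 2 rows → Warehouse = 568, 568 ✓
(CustID=2, OrderID=P, Product=Z52): 2 rows → Warehouse = 556, 556 ✓
(CustID=9, OrderID=N, Product=Z87): 2 rows → Warehouse = 564, 564 ✓
(CustID=15, OrderID=P, Product=Z52): 1 row → Warehouse = 566 ✓
(CustID=15, OrderID=N, Product=Z43): 1 row → Warehouse = 562 ✓
(CustID=9, OrderID=N, Product=Z43): 1 row → Warehouse = 573 ✓
(CustID=9, OrderID=M, Product=Z52): 1 row → Warehouse = 568 ✓
(CustID=15, OrderID=X, Product=Z52): 1 row → Warehouse = 555 ✓
(CustID=9, OrderID=P, Product=Z52): 2 rows → Warehouse = 561, 561 ✓
(CustID=2, OrderID=N, Product=Z43): 1 row → Warehouse = 573 ✓
(CustID=9, OrderID=M, Product=Z43): 1 row → Warehouse = 571 ✓
Every {CustID, OrderID, Product} value is associated with a single Warehouse value, so {CustID, OrderID, Product} -> Warehouse holds.

Yes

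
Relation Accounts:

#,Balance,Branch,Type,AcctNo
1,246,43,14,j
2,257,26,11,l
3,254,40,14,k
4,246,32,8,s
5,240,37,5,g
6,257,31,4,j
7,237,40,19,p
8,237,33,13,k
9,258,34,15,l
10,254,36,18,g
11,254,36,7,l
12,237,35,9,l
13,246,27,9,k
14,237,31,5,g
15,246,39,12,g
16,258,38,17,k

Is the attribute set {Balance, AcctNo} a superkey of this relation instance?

Yes

All 16 rows have distinct {Balance, AcctNo} values, so {Balance, AcctNo} → (all attributes) holds and {Balance, AcctNo} is a superkey.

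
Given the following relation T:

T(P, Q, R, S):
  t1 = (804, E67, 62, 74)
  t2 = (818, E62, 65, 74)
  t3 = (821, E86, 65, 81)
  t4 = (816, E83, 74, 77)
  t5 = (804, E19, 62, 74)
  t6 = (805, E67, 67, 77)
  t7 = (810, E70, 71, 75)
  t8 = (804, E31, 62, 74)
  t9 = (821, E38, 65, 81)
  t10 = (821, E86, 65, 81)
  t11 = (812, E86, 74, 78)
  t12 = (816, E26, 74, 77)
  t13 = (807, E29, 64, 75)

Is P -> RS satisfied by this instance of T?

P=804: rows 1, 5, 8 → {R,S} = (62, 74), (62, 74), (62, 74) ✓
P=818: row 2 → {R,S} = (65, 74) ✓
P=821: rows 3, 9, 10 → {R,S} = (65, 81), (65, 81), (65, 81) ✓
P=816: rows 4, 12 → {R,S} = (74, 77), (74, 77) ✓
P=805: row 6 → {R,S} = (67, 77) ✓
P=810: row 7 → {R,S} = (71, 75) ✓
P=812: row 11 → {R,S} = (74, 78) ✓
P=807: row 13 → {R,S} = (64, 75) ✓
Every P value is associated with a single RS value, so P -> RS holds.

Yes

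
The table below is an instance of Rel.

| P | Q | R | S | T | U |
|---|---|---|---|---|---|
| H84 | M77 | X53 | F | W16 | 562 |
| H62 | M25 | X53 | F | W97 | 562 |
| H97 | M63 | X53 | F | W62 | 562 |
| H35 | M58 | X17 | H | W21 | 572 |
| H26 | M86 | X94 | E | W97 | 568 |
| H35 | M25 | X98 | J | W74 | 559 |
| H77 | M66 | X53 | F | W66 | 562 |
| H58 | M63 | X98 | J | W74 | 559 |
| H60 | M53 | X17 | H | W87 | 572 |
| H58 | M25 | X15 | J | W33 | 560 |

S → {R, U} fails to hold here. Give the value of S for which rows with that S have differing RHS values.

S=F: 4 rows → {R,U} = (X53, 562), (X53, 562), (X53, 562), (X53, 562) ✓
S=H: 2 rows → {R,U} = (X17, 572), (X17, 572) ✓
S=E: 1 row → {R,U} = (X94, 568) ✓
S=J: 3 rows → {R,U} takes values {(X98, 559), (X15, 560)} — violation
The only S value with inconsistent RHS is S=J.

J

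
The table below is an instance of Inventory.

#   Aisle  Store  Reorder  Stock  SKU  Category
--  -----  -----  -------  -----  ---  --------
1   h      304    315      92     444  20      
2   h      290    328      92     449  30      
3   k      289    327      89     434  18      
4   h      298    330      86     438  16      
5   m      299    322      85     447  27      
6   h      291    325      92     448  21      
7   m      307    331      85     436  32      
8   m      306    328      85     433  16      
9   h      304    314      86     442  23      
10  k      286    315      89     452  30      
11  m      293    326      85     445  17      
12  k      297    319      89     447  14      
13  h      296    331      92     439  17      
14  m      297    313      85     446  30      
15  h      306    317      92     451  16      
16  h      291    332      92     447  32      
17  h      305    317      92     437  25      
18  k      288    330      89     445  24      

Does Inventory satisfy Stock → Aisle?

Stock=92: rows 1, 2, 6, 13, 15, 16, 17 → Aisle = h, h, h, h, h, h, h ✓
Stock=89: rows 3, 10, 12, 18 → Aisle = k, k, k, k ✓
Stock=86: rows 4, 9 → Aisle = h, h ✓
Stock=85: rows 5, 7, 8, 11, 14 → Aisle = m, m, m, m, m ✓
Every Stock value is associated with a single Aisle value, so Stock → Aisle holds.

Yes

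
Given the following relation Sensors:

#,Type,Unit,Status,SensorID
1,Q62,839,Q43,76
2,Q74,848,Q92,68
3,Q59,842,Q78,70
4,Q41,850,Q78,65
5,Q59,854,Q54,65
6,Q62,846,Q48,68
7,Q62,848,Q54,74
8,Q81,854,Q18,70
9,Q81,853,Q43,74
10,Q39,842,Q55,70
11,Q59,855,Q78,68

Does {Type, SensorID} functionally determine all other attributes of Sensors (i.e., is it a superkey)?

Yes

All 11 rows have distinct {Type, SensorID} values, so {Type, SensorID} → (all attributes) holds and {Type, SensorID} is a superkey.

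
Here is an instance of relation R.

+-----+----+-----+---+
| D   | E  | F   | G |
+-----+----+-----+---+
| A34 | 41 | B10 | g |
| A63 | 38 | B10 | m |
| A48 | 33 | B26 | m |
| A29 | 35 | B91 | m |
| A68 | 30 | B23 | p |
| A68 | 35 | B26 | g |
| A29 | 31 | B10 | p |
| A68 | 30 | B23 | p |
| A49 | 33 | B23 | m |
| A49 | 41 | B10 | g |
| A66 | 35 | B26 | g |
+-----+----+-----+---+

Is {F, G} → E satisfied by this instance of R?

Yes

(F=B10, G=g): 2 rows → E = 41, 41 ✓
(F=B10, G=m): 1 row → E = 38 ✓
(F=B26, G=m): 1 row → E = 33 ✓
(F=B91, G=m): 1 row → E = 35 ✓
(F=B23, G=p): 2 rows → E = 30, 30 ✓
(F=B26, G=g): 2 rows → E = 35, 35 ✓
(F=B10, G=p): 1 row → E = 31 ✓
(F=B23, G=m): 1 row → E = 33 ✓
Every {F, G} value is associated with a single E value, so {F, G} → E holds.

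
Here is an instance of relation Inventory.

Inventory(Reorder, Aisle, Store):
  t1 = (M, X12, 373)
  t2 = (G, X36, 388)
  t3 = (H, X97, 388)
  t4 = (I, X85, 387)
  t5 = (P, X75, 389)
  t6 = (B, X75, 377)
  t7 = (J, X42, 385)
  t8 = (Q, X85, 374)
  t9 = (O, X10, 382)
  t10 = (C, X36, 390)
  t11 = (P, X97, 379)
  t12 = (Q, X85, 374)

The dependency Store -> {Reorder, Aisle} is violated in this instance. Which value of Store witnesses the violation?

Store=373: row 1 → {Reorder,Aisle} = (M, X12) ✓
Store=388: rows 2, 3 → {Reorder,Aisle} takes values {(G, X36), (H, X97)} — violation
Store=387: row 4 → {Reorder,Aisle} = (I, X85) ✓
Store=389: row 5 → {Reorder,Aisle} = (P, X75) ✓
Store=377: row 6 → {Reorder,Aisle} = (B, X75) ✓
Store=385: row 7 → {Reorder,Aisle} = (J, X42) ✓
Store=374: rows 8, 12 → {Reorder,Aisle} = (Q, X85), (Q, X85) ✓
Store=382: row 9 → {Reorder,Aisle} = (O, X10) ✓
Store=390: row 10 → {Reorder,Aisle} = (C, X36) ✓
Store=379: row 11 → {Reorder,Aisle} = (P, X97) ✓
The only Store value with inconsistent RHS is Store=388.

388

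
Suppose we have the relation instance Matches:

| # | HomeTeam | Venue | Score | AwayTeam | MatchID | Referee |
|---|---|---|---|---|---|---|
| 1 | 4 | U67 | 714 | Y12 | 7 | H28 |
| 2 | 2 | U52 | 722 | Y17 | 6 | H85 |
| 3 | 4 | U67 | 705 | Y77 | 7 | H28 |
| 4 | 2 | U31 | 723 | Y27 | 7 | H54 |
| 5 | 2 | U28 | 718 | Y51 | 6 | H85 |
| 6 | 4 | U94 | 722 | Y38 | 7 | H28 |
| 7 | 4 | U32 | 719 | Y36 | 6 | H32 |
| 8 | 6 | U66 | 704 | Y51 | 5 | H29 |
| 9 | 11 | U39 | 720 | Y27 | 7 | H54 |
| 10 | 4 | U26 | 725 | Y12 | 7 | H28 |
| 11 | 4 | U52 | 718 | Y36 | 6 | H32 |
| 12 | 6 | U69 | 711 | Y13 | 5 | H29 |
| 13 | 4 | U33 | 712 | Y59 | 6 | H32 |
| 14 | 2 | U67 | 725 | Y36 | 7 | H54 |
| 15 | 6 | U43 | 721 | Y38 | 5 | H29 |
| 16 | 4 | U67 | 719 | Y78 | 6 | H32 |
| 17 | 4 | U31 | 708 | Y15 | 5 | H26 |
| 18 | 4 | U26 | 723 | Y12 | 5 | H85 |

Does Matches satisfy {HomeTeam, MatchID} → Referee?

(HomeTeam=4, MatchID=7): rows 1, 3, 6, 10 → Referee = H28, H28, H28, H28 ✓
(HomeTeam=2, MatchID=6): rows 2, 5 → Referee = H85, H85 ✓
(HomeTeam=2, MatchID=7): rows 4, 14 → Referee = H54, H54 ✓
(HomeTeam=4, MatchID=6): rows 7, 11, 13, 16 → Referee = H32, H32, H32, H32 ✓
(HomeTeam=6, MatchID=5): rows 8, 12, 15 → Referee = H29, H29, H29 ✓
(HomeTeam=11, MatchID=7): row 9 → Referee = H54 ✓
(HomeTeam=4, MatchID=5): rows 17, 18 → Referee takes values {H26, H85} — violation
Two rows agree on {HomeTeam, MatchID} but differ on Referee, so {HomeTeam, MatchID} → Referee does not hold.

No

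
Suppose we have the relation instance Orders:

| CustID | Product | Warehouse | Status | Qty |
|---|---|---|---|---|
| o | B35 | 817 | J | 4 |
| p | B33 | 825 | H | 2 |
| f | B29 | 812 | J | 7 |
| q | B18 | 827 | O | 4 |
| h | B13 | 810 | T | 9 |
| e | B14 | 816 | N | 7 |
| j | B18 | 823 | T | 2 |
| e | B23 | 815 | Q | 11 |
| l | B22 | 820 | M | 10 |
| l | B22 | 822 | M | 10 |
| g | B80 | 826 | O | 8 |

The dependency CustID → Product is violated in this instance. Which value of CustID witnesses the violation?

CustID=o: 1 row → Product = B35 ✓
CustID=p: 1 row → Product = B33 ✓
CustID=f: 1 row → Product = B29 ✓
CustID=q: 1 row → Product = B18 ✓
CustID=h: 1 row → Product = B13 ✓
CustID=e: 2 rows → Product takes values {B14, B23} — violation
CustID=j: 1 row → Product = B18 ✓
CustID=l: 2 rows → Product = B22, B22 ✓
CustID=g: 1 row → Product = B80 ✓
The only CustID value with inconsistent Product is CustID=e.

e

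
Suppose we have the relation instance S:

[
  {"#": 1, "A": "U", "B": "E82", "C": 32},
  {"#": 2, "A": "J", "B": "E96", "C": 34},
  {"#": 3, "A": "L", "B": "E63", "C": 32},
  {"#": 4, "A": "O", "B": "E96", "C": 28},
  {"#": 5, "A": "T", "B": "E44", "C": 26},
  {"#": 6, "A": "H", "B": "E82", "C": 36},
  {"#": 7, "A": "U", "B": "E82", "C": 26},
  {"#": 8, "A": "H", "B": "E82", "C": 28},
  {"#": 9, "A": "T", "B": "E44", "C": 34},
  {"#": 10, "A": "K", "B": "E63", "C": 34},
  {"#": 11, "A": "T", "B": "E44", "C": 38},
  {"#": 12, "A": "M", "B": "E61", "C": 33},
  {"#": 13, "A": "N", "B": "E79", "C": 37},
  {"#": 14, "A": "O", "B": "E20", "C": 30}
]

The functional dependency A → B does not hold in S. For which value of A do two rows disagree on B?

O

A=U: rows 1, 7 → B = E82, E82 ✓
A=J: row 2 → B = E96 ✓
A=L: row 3 → B = E63 ✓
A=O: rows 4, 14 → B takes values {E96, E20} — violation
A=T: rows 5, 9, 11 → B = E44, E44, E44 ✓
A=H: rows 6, 8 → B = E82, E82 ✓
A=K: row 10 → B = E63 ✓
A=M: row 12 → B = E61 ✓
A=N: row 13 → B = E79 ✓
The only A value with inconsistent B is A=O.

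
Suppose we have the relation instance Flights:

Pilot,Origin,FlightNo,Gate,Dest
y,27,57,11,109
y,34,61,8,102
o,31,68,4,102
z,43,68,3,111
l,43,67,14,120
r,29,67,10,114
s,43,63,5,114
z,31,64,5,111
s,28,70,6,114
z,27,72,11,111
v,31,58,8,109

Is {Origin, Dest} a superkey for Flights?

All 11 rows have distinct {Origin, Dest} values, so {Origin, Dest} → (all attributes) holds and {Origin, Dest} is a superkey.

Yes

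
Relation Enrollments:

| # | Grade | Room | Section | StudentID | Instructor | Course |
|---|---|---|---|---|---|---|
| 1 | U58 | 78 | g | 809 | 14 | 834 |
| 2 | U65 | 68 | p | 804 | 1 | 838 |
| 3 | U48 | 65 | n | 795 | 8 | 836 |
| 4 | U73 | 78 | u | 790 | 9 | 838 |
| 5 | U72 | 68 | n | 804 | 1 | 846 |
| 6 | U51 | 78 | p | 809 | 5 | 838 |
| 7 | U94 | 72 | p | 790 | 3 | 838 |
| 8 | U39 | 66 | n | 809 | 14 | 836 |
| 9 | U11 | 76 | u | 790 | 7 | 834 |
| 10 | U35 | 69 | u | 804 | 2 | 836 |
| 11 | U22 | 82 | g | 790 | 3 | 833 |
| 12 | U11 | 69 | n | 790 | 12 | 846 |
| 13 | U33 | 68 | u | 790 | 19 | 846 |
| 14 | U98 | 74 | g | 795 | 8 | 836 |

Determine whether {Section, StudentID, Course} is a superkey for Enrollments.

All 14 rows have distinct {Section, StudentID, Course} values, so {Section, StudentID, Course} → (all attributes) holds and {Section, StudentID, Course} is a superkey.

Yes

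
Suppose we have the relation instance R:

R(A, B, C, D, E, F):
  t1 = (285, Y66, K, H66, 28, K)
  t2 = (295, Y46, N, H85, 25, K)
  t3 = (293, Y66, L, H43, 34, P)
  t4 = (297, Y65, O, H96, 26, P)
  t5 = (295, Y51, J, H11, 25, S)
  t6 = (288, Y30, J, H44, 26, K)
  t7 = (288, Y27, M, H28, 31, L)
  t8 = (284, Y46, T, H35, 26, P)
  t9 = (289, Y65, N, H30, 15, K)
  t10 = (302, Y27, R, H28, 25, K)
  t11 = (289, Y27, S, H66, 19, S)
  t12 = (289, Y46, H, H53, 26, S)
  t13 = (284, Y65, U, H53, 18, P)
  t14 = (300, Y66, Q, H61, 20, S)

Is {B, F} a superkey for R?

Rows 4 and 13 have the same {B, F} value (B=Y65, F=P) but are distinct tuples, so {B, F} does not determine every attribute — not a superkey.

No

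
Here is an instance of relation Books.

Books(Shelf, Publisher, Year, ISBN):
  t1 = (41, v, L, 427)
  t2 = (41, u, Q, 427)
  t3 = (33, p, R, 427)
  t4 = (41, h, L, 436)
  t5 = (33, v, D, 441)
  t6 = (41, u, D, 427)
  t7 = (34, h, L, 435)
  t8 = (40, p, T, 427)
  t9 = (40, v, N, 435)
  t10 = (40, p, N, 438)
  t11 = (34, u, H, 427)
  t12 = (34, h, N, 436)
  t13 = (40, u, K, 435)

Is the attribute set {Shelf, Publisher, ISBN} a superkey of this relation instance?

No

Rows 2 and 6 have the same {Shelf, Publisher, ISBN} value (Shelf=41, Publisher=u, ISBN=427) but are distinct tuples, so {Shelf, Publisher, ISBN} does not determine every attribute — not a superkey.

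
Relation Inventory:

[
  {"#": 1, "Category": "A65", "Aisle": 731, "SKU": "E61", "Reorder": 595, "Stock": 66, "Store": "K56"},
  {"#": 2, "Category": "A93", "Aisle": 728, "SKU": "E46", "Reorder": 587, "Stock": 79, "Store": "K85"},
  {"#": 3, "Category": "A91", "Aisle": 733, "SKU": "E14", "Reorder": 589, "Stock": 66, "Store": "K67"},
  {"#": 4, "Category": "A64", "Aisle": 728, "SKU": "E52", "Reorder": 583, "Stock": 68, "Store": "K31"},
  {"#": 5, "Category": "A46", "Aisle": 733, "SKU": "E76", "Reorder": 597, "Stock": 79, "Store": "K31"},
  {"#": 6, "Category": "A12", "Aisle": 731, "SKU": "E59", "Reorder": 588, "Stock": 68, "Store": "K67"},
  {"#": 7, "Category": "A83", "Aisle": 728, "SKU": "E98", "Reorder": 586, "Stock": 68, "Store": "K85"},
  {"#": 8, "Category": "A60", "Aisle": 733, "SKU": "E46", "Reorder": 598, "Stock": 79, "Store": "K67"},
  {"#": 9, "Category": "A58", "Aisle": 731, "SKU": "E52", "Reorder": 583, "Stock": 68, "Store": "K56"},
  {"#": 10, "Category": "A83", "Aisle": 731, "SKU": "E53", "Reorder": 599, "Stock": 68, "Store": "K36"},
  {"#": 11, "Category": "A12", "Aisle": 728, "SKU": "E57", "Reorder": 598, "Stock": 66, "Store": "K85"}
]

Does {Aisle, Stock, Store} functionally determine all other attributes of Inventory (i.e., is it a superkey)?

All 11 rows have distinct {Aisle, Stock, Store} values, so {Aisle, Stock, Store} → (all attributes) holds and {Aisle, Stock, Store} is a superkey.

Yes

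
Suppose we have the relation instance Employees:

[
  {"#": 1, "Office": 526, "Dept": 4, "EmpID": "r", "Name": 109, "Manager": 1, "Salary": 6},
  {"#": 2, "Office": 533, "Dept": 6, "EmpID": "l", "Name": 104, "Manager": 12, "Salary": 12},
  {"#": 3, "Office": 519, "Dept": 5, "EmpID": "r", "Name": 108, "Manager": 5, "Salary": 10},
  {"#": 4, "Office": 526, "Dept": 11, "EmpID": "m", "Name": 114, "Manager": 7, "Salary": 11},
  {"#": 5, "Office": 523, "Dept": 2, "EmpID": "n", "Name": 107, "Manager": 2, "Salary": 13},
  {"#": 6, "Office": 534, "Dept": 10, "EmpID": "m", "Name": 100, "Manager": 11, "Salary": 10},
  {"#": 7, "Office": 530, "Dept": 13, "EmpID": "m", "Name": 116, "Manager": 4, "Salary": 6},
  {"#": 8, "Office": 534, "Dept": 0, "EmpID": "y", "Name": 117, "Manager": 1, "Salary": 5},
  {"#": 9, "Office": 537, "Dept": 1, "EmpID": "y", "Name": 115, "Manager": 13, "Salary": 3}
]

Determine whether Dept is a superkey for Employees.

Yes

All 9 rows have distinct Dept values, so Dept → (all attributes) holds and Dept is a superkey.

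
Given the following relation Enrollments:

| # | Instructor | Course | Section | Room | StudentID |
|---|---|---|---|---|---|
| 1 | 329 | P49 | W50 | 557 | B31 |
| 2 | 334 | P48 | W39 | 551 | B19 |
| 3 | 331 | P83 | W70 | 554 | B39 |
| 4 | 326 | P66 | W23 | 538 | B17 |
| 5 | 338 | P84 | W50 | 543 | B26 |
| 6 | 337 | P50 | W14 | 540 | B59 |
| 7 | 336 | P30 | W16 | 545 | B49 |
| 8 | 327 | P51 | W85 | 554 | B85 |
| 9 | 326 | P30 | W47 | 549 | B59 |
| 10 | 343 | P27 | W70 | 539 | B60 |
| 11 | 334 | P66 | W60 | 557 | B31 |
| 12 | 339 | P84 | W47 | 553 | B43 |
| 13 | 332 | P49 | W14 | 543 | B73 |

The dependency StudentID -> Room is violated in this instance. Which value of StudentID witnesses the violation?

StudentID=B31: rows 1, 11 → Room = 557, 557 ✓
StudentID=B19: row 2 → Room = 551 ✓
StudentID=B39: row 3 → Room = 554 ✓
StudentID=B17: row 4 → Room = 538 ✓
StudentID=B26: row 5 → Room = 543 ✓
StudentID=B59: rows 6, 9 → Room takes values {540, 549} — violation
StudentID=B49: row 7 → Room = 545 ✓
StudentID=B85: row 8 → Room = 554 ✓
StudentID=B60: row 10 → Room = 539 ✓
StudentID=B43: row 12 → Room = 553 ✓
StudentID=B73: row 13 → Room = 543 ✓
The only StudentID value with inconsistent Room is StudentID=B59.

B59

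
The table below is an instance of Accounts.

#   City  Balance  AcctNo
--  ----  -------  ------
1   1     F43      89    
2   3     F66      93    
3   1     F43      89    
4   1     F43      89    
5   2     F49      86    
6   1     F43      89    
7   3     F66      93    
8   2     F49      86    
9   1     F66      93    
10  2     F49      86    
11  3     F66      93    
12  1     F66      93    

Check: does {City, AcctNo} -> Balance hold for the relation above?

(City=1, AcctNo=89): rows 1, 3, 4, 6 → Balance = F43, F43, F43, F43 ✓
(City=3, AcctNo=93): rows 2, 7, 11 → Balance = F66, F66, F66 ✓
(City=2, AcctNo=86): rows 5, 8, 10 → Balance = F49, F49, F49 ✓
(City=1, AcctNo=93): rows 9, 12 → Balance = F66, F66 ✓
Every {City, AcctNo} value is associated with a single Balance value, so {City, AcctNo} -> Balance holds.

Yes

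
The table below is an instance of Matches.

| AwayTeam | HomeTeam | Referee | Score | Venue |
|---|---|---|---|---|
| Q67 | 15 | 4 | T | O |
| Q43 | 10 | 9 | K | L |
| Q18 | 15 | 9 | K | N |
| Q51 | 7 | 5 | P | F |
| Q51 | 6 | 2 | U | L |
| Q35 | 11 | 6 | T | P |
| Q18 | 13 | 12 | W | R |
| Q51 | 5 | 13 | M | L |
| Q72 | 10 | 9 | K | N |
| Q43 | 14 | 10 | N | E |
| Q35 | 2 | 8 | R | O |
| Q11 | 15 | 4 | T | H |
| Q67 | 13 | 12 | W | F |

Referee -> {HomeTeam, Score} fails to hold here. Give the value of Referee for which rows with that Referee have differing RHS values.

Referee=4: 2 rows → {HomeTeam,Score} = (15, T), (15, T) ✓
Referee=9: 3 rows → {HomeTeam,Score} takes values {(10, K), (15, K)} — violation
Referee=5: 1 row → {HomeTeam,Score} = (7, P) ✓
Referee=2: 1 row → {HomeTeam,Score} = (6, U) ✓
Referee=6: 1 row → {HomeTeam,Score} = (11, T) ✓
Referee=12: 2 rows → {HomeTeam,Score} = (13, W), (13, W) ✓
Referee=13: 1 row → {HomeTeam,Score} = (5, M) ✓
Referee=10: 1 row → {HomeTeam,Score} = (14, N) ✓
Referee=8: 1 row → {HomeTeam,Score} = (2, R) ✓
The only Referee value with inconsistent RHS is Referee=9.

9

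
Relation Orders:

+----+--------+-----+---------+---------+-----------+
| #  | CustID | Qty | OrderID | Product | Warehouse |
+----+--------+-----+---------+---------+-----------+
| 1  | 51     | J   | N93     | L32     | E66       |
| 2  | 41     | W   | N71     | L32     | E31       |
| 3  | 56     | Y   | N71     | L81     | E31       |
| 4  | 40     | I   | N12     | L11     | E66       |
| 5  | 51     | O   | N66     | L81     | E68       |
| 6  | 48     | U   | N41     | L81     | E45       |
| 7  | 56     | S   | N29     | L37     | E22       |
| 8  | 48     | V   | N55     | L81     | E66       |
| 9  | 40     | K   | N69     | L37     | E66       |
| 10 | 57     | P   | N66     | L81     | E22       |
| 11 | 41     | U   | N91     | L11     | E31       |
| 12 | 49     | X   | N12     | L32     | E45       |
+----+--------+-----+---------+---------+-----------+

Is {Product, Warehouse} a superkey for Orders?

All 12 rows have distinct {Product, Warehouse} values, so {Product, Warehouse} → (all attributes) holds and {Product, Warehouse} is a superkey.

Yes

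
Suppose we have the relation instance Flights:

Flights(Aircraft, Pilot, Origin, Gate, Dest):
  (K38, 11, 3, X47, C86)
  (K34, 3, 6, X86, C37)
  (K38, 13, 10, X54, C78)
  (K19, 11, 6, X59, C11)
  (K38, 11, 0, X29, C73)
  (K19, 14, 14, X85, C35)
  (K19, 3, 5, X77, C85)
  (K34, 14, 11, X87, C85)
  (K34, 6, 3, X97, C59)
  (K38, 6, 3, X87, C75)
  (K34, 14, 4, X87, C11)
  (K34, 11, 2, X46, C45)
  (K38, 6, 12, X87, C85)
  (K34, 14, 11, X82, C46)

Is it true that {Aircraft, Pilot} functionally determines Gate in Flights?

(Aircraft=K38, Pilot=11): 2 rows → Gate takes values {X47, X29} — violation
(Aircraft=K34, Pilot=3): 1 row → Gate = X86 ✓
(Aircraft=K38, Pilot=13): 1 row → Gate = X54 ✓
(Aircraft=K19, Pilot=11): 1 row → Gate = X59 ✓
(Aircraft=K19, Pilot=14): 1 row → Gate = X85 ✓
(Aircraft=K19, Pilot=3): 1 row → Gate = X77 ✓
(Aircraft=K34, Pilot=14): 3 rows → Gate takes values {X87, X82} — violation
(Aircraft=K34, Pilot=6): 1 row → Gate = X97 ✓
(Aircraft=K38, Pilot=6): 2 rows → Gate = X87, X87 ✓
(Aircraft=K34, Pilot=11): 1 row → Gate = X46 ✓
Two rows agree on {Aircraft, Pilot} but differ on Gate, so {Aircraft, Pilot} → Gate does not hold.

No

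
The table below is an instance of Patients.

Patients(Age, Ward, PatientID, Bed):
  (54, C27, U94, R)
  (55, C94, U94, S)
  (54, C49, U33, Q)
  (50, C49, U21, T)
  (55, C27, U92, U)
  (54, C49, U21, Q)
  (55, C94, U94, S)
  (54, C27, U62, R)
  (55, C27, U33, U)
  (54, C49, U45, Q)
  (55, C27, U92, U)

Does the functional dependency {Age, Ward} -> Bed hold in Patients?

(Age=54, Ward=C27): 2 rows → Bed = R, R ✓
(Age=55, Ward=C94): 2 rows → Bed = S, S ✓
(Age=54, Ward=C49): 3 rows → Bed = Q, Q, Q ✓
(Age=50, Ward=C49): 1 row → Bed = T ✓
(Age=55, Ward=C27): 3 rows → Bed = U, U, U ✓
Every {Age, Ward} value is associated with a single Bed value, so {Age, Ward} -> Bed holds.

Yes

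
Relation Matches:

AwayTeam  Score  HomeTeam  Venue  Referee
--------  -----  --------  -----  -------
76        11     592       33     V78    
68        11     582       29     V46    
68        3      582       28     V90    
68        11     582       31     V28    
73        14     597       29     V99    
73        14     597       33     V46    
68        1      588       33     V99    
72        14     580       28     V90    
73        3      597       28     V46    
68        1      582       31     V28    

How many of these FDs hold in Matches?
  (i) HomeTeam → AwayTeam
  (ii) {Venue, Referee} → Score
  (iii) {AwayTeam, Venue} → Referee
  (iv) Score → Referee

(i) HomeTeam → AwayTeam: every LHS value maps to a single RHS value — holds.
(ii) {Venue, Referee} → Score: (Venue=28, Referee=V90): 2 rows → Score takes values {3, 14} — violation; (Venue=31, Referee=V28): 2 rows → Score takes values {11, 1} — violation — fails.
(iii) {AwayTeam, Venue} → Referee: every LHS value maps to a single RHS value — holds.
(iv) Score → Referee: Score=11: 3 rows → Referee takes values {V78, V46, V28} — violation; Score=3: 2 rows → Referee takes values {V90, V46} — violation; Score=14: 3 rows → Referee takes values {V99, V46, V90} — violation; Score=1: 2 rows → Referee takes values {V99, V28} — violation — fails.
2 of the 4 dependencies hold.

2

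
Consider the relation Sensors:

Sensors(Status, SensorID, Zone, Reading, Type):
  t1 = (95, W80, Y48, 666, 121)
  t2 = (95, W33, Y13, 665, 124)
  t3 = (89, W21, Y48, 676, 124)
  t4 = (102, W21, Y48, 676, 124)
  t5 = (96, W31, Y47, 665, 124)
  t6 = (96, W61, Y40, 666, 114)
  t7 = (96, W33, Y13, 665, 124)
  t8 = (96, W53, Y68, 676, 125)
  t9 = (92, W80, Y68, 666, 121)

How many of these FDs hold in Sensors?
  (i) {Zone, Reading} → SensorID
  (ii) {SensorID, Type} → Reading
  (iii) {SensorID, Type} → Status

2

(i) {Zone, Reading} → SensorID: every LHS value maps to a single RHS value — holds.
(ii) {SensorID, Type} → Reading: every LHS value maps to a single RHS value — holds.
(iii) {SensorID, Type} → Status: (SensorID=W80, Type=121): rows 1, 9 → Status takes values {95, 92} — violation; (SensorID=W33, Type=124): rows 2, 7 → Status takes values {95, 96} — violation; (SensorID=W21, Type=124): rows 3, 4 → Status takes values {89, 102} — violation — fails.
2 of the 3 dependencies hold.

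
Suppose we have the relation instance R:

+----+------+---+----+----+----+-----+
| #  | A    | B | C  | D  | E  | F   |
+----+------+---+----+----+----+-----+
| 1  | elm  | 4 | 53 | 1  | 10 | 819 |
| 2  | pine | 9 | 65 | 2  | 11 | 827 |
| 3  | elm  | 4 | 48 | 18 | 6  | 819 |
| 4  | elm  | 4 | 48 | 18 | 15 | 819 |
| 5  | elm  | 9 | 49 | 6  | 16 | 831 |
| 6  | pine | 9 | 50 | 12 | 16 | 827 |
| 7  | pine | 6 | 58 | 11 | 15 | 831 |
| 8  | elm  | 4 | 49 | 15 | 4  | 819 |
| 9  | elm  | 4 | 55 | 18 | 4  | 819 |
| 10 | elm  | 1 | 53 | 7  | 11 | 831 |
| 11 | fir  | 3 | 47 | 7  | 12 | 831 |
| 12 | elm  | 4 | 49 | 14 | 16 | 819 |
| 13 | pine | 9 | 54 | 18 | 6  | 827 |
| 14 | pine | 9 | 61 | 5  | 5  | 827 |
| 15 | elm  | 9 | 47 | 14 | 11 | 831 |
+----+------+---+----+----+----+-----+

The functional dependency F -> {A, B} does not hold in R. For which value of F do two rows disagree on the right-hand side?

F=819: rows 1, 3, 4, 8, 9, 12 → {A,B} = (elm, 4), (elm, 4), (elm, 4), (elm, 4), (elm, 4), (elm, 4) ✓
F=827: rows 2, 6, 13, 14 → {A,B} = (pine, 9), (pine, 9), (pine, 9), (pine, 9) ✓
F=831: rows 5, 7, 10, 11, 15 → {A,B} takes values {(elm, 9), (pine, 6), (elm, 1), (fir, 3)} — violation
The only F value with inconsistent RHS is F=831.

831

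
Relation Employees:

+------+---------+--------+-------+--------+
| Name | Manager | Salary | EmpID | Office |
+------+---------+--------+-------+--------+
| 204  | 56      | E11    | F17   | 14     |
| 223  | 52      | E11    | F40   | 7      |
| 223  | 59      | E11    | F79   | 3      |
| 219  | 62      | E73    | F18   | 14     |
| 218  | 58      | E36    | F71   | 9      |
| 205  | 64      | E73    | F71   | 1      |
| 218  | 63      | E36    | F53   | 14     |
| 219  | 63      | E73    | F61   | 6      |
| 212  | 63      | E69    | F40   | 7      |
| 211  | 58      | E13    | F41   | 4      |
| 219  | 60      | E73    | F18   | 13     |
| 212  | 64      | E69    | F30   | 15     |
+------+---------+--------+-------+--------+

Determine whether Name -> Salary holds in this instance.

Name=204: 1 row → Salary = E11 ✓
Name=223: 2 rows → Salary = E11, E11 ✓
Name=219: 3 rows → Salary = E73, E73, E73 ✓
Name=218: 2 rows → Salary = E36, E36 ✓
Name=205: 1 row → Salary = E73 ✓
Name=212: 2 rows → Salary = E69, E69 ✓
Name=211: 1 row → Salary = E13 ✓
Every Name value is associated with a single Salary value, so Name -> Salary holds.

Yes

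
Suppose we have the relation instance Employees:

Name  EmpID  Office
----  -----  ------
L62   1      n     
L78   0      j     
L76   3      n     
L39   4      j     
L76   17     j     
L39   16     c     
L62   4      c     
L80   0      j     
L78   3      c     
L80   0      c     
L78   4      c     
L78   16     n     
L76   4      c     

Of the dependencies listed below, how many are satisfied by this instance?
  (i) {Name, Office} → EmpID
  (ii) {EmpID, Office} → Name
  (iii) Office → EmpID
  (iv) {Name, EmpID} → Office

0

(i) {Name, Office} → EmpID: (Name=L78, Office=c): 2 rows → EmpID takes values {3, 4} — violation — fails.
(ii) {EmpID, Office} → Name: (EmpID=0, Office=j): 2 rows → Name takes values {L78, L80} — violation; (EmpID=4, Office=c): 3 rows → Name takes values {L62, L78, L76} — violation — fails.
(iii) Office → EmpID: Office=n: 3 rows → EmpID takes values {1, 3, 16} — violation; Office=j: 4 rows → EmpID takes values {0, 4, 17} — violation; Office=c: 6 rows → EmpID takes values {16, 4, 3, 0} — violation — fails.
(iv) {Name, EmpID} → Office: (Name=L80, EmpID=0): 2 rows → Office takes values {j, c} — violation — fails.
None of the 4 dependencies hold.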